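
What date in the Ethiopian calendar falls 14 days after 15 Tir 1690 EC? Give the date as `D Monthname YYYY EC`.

JDN of 15 Tir 1690 EC = 2341262.
2341262 + 14 = 2341276.
JDN 2341276 in the Ethiopian calendar is 29 Tir 1690 EC.

29 Tir 1690 EC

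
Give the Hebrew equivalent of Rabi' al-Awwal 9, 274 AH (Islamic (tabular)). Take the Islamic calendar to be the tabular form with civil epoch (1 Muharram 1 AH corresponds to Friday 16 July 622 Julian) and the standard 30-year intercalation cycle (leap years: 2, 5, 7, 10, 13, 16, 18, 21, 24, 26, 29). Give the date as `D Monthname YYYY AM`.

11 Av 4647 AM

Both dates share Julian Day Number 2045249; in the Hebrew calendar that is 11 Av 4647 AM.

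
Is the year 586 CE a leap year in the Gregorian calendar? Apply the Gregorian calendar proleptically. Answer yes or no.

586 is not divisible by 4, so it is a common year.

no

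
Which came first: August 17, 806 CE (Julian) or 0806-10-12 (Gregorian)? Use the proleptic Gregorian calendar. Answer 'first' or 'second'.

first

First date → JDN 2015678; second date → JDN 2015730.
JDN 2015678 < JDN 2015730, so the first date is earlier.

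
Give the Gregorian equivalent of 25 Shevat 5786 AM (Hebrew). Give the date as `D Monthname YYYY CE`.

Both dates share Julian Day Number 2461084; in the Gregorian calendar that is 12 February 2026 CE.

12 February 2026 CE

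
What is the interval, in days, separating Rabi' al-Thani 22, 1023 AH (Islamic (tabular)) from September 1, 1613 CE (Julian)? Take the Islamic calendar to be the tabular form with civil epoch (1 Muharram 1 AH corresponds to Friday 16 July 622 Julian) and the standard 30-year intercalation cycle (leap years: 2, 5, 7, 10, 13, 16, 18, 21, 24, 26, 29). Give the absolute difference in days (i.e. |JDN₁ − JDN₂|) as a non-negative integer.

JDN of the first date = 2310713.
JDN of the second date = 2310450.
|2310450 − 2310713| = 263.

263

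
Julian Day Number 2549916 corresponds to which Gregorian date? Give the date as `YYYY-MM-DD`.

Counting from JDN 2299161 = 15 Oct 1582 gives an offset of 250755 days.

2269-05-01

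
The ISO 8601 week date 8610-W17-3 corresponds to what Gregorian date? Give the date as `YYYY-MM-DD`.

8610-04-25

ISO week 1 of 8610 is the week containing the first Thursday of 8610.
Week 17, day 3 (Wednesday) lands on 8610-04-25.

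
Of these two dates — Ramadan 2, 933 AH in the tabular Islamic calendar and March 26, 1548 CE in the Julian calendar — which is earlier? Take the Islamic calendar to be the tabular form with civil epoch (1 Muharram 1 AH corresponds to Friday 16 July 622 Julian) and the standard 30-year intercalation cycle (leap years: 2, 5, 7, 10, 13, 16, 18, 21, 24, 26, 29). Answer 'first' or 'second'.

first

Converting both to JDN: 2278947 vs 2286550; the smaller is the first.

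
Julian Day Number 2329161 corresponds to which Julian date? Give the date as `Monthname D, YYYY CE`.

The Gregorian equivalent of JDN 2329161 is 3 December 1664.
In the Julian calendar that day is November 23, 1664 CE.

November 23, 1664 CE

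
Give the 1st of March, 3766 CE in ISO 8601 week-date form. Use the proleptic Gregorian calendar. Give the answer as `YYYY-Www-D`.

3766-W09-6

The weekday is Saturday (ISO weekday 6).
That Saturday belongs to ISO week 9 of ISO year 3766.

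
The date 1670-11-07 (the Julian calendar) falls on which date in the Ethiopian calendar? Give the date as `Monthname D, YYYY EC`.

Hidar 11, 1663 EC

Both dates share Julian Day Number 2331336; in the Ethiopian calendar that is 11 Hidar 1663 EC.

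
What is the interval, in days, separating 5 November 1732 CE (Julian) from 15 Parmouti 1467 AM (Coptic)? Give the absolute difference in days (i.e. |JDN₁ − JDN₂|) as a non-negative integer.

First date → JDN 2353980; second date → JDN 2360710.
The interval is |2353980 − 2360710| = 6730 days.

6730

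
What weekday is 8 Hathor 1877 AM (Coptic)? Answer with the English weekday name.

This is JDN 2510306 (18 November 2160 Gregorian).
Since JDN mod 7 = 1 (0 = Monday), the day is Tuesday.

Tuesday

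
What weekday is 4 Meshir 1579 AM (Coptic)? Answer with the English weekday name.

This is JDN 2401547 (10 February 1863 Gregorian).
2401547 ≡ 1 (mod 7); counting from Monday = 0 gives Tuesday.

Tuesday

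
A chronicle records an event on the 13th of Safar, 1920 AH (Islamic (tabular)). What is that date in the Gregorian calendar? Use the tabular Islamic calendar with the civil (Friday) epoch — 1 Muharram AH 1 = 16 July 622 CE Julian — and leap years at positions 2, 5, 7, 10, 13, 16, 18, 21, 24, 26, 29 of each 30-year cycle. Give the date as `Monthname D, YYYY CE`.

July 8, 2484 CE

Julian Day Number of the source date = 2628512.
Converting JDN 2628512 to the Gregorian calendar gives 8 July 2484 CE.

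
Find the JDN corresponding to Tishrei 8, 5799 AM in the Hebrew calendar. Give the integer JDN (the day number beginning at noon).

In the Gregorian calendar the same day is 7 October 2038.
JDN 2400001 is 17 November 1858 CE (Gregorian), MJD 0; the target day is +65703 days from there, so JDN = 2465704.

2465704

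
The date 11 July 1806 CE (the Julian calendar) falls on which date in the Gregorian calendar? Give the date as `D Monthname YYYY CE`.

The Julian–Gregorian offset here is 12 days (Julian trailing).
11 July 1806 Julian + 12 days → 23 July 1806 Gregorian.

23 July 1806 CE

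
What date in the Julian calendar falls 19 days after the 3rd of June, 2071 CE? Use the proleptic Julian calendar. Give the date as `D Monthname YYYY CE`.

22 June 2071 CE

Counting 19 days forward from JDN 2477644 reaches JDN 2477663, which is 22 June 2071 CE.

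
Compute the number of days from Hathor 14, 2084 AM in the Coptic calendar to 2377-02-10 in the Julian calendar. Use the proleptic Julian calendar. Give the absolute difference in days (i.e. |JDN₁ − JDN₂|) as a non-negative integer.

First date → JDN 2585919; second date → JDN 2589298.
The interval is |2585919 − 2589298| = 3379 days.

3379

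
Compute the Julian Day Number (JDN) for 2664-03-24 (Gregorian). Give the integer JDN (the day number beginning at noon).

JDN 2400001 is 17 November 1858 CE (Gregorian), MJD 0; the target day is +294148 days from there, so JDN = 2694149.

2694149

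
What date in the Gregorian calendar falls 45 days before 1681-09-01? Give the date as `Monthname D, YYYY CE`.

July 18, 1681 CE

Counting 45 days back from JDN 2335277 reaches JDN 2335232, which is July 18, 1681 CE.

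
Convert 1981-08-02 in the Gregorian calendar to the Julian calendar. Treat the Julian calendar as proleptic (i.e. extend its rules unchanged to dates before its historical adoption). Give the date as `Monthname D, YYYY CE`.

July 20, 1981 CE

At this point the Julian calendar is 13 days behind the Gregorian.
2 August 1981 Gregorian − 13 days → 20 July 1981 Julian.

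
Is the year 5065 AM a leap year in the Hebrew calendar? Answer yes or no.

yes

Hebrew year 5065 is year 11 of its 19-year Metonic cycle; leap years are at positions 3, 6, 8, 11, 14, 17, 19, so it is a leap year (13 months).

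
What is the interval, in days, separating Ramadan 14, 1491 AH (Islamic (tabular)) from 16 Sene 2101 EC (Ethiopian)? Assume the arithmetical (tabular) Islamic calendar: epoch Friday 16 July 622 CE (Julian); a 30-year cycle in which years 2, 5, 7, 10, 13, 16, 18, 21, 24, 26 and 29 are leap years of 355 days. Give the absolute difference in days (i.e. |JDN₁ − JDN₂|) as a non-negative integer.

First date → JDN 2476695; second date → JDN 2491531.
The interval is |2476695 − 2491531| = 14836 days.

14836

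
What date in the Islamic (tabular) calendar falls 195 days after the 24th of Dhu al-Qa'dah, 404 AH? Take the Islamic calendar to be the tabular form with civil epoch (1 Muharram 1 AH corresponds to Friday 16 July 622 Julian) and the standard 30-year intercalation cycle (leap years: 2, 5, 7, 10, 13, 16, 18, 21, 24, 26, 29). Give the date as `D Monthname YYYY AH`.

12 Jumada al-Thani 405 AH

JDN of the 24th of Dhu al-Qa'dah, 404 AH = 2091568.
2091568 + 195 = 2091763.
JDN 2091763 in the tabular Islamic calendar is 12 Jumada al-Thani 405 AH.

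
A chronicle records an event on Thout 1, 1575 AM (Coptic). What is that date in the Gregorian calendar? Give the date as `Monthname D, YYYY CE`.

September 10, 1858 CE

Both dates share Julian Day Number 2399933; in the Gregorian calendar that is 10 September 1858 CE.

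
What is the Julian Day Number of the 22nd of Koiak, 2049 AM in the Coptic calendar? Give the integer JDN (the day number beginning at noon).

In the Gregorian calendar the same day is 3 January 2333.
JDN 2299161 is 15 October 1582 CE (Gregorian); the target day is +274012 days from there, so JDN = 2573173.

2573173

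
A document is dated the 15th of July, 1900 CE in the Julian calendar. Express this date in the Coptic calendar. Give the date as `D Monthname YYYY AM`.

Julian Day Number of the source date = 2415229.
Converting JDN 2415229 to the Coptic calendar gives 21 Epip 1616 AM.

21 Epip 1616 AM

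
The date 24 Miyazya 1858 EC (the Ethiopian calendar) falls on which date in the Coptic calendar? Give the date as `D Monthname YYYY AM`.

24 Parmouti 1582 AM

Julian Day Number of the source date = 2402723.
Converting JDN 2402723 to the Coptic calendar gives 24 Parmouti 1582 AM.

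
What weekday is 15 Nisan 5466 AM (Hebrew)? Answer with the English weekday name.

Equivalently 30 March 1706 Gregorian, JDN 2344252.
2344252 ≡ 1 (mod 7); counting from Monday = 0 gives Tuesday.

Tuesday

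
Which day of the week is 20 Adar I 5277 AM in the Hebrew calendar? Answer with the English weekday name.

Thursday

This is JDN 2275185 (22 February 1517 Gregorian).
JDN 2275185 mod 7 = 3, and JDN 0 was a Monday, so this is a Thursday.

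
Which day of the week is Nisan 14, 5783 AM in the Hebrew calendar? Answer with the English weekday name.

Wednesday

This is JDN 2460040 (5 April 2023 Gregorian).
Since JDN mod 7 = 2 (0 = Monday), the day is Wednesday.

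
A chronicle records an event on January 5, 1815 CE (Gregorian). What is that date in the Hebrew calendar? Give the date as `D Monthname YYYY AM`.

23 Tevet 5575 AM

Julian Day Number of the source date = 2383979.
Converting JDN 2383979 to the Hebrew calendar gives 23 Tevet 5575 AM.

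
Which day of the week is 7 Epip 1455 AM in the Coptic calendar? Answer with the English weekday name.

Sunday

In the Gregorian calendar this is 12 July 1739 (JDN 2356409).
JDN 2356409 mod 7 = 6, and JDN 0 was a Monday, so this is a Sunday.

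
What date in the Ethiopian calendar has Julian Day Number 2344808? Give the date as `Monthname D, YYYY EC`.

Meskerem 28, 1700 EC

The Gregorian equivalent of JDN 2344808 is 7 October 1707.
In the Ethiopian calendar that day is Meskerem 28, 1700 EC.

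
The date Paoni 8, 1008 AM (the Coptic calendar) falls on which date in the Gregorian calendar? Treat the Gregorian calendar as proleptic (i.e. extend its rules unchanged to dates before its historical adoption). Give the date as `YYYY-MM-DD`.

1292-06-09

Both dates share Julian Day Number 2193114; in the Gregorian calendar that is 9 June 1292 CE.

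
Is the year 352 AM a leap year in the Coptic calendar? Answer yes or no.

352 mod 4 = 0; in the Coptic calendar a year is leap when year mod 4 = 3, so it is a common year.

no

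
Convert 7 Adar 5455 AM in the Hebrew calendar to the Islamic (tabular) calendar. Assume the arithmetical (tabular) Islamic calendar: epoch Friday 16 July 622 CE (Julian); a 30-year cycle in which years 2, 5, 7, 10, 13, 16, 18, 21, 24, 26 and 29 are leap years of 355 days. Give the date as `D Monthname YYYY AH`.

8 Rajab 1106 AH

Julian Day Number of the source date = 2340199.
Converting JDN 2340199 to the tabular Islamic calendar gives 8 Rajab 1106 AH.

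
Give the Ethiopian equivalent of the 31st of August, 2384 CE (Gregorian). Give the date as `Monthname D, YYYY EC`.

Nehase 22, 2376 EC

Julian Day Number of the source date = 2592041.
Converting JDN 2592041 to the Ethiopian calendar gives 22 Nehase 2376 EC.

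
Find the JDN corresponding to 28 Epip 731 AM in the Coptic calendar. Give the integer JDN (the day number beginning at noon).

2091989

Equivalently 28 July 1015 (proleptic Gregorian).
JDN 2400001 is 17 November 1858 CE (Gregorian), MJD 0; the target day is −308012 days from there, so JDN = 2091989.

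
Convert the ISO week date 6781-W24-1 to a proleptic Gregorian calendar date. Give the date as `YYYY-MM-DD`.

6781-06-08

ISO week 1 of 6781 is the week containing the first Thursday of 6781.
Week 24, day 1 (Monday) lands on 6781-06-08.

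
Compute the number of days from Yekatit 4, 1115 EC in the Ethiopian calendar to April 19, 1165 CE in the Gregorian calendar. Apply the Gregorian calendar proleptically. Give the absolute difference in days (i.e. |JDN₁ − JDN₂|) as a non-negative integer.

JDN of the first date = 2131262.
JDN of the second date = 2146676.
|2146676 − 2131262| = 15414.

15414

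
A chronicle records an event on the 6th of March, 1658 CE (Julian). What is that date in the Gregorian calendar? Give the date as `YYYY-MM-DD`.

1658-03-16

At this point the Julian calendar is 10 days behind the Gregorian.
6 March 1658 Julian + 10 days → 16 March 1658 Gregorian.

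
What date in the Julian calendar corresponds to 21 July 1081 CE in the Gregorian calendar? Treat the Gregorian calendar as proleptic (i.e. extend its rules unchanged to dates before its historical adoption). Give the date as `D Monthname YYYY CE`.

15 July 1081 CE

At this point the Julian calendar is 6 days behind the Gregorian.
21 July 1081 Gregorian − 6 days → 15 July 1081 Julian.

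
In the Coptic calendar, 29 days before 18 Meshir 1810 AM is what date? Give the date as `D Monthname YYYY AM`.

The starting date is JDN 2485934; 2485934 − 29 = 2485905.
JDN 2485905 corresponds to 19 Tobi 1810 AM.

19 Tobi 1810 AM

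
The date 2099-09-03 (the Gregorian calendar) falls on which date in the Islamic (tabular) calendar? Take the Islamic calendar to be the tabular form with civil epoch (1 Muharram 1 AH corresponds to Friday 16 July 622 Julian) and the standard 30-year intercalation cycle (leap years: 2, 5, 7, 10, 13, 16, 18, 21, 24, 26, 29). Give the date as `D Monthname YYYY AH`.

Both dates share Julian Day Number 2487950; in the tabular Islamic calendar that is 17 Jumada al-Thani 1523 AH.

17 Jumada al-Thani 1523 AH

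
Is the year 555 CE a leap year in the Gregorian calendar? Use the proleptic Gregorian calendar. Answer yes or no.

555 is not divisible by 4, so it is a common year.

no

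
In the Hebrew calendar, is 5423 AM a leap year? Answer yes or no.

Hebrew year 5423 is year 8 of its 19-year Metonic cycle; leap years are at positions 3, 6, 8, 11, 14, 17, 19, so it is a leap year (13 months).

yes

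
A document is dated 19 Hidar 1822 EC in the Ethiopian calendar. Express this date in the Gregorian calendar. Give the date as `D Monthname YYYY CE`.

27 November 1829 CE

Both dates share Julian Day Number 2389419; in the Gregorian calendar that is 27 November 1829 CE.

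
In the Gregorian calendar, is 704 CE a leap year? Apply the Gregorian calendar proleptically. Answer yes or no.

yes

704 is divisible by 4 and not by 100, so it is a leap year.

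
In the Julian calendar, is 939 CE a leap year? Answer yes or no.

no

939 mod 4 = 3, so it is a common year in the Julian calendar.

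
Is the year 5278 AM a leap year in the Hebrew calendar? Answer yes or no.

Hebrew year 5278 is year 15 of its 19-year Metonic cycle; leap years are at positions 3, 6, 8, 11, 14, 17, 19, so it is a common year (12 months).

no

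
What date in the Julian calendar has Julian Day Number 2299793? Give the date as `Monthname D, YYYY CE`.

The Gregorian equivalent of JDN 2299793 is 8 July 1584.
In the Julian calendar that day is June 28, 1584 CE.

June 28, 1584 CE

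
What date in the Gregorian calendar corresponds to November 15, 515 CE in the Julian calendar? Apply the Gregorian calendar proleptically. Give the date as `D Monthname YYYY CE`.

For dates in this range the Gregorian date is 2 days ahead of the Julian.
15 November 515 Julian + 2 days → 17 November 515 Gregorian.

17 November 515 CE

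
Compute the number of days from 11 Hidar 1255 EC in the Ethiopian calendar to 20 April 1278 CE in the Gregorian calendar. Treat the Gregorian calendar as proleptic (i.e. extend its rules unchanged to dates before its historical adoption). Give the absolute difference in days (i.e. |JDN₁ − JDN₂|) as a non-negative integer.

5636

First date → JDN 2182314; second date → JDN 2187950.
The interval is |2182314 − 2187950| = 5636 days.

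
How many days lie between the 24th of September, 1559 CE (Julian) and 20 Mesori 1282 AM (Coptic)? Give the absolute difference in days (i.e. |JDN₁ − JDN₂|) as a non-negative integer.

2515

First date → JDN 2290749; second date → JDN 2293264.
The interval is |2290749 − 2293264| = 2515 days.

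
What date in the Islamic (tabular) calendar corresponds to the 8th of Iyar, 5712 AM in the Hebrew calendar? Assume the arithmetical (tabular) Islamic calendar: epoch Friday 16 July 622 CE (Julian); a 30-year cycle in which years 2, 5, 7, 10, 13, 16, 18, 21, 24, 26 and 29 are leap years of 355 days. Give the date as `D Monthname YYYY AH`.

8 Sha'ban 1371 AH

Both dates share Julian Day Number 2434136; in the tabular Islamic calendar that is 8 Sha'ban 1371 AH.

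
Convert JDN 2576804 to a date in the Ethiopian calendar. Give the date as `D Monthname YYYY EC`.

1 Tahsas 2335 EC

JDN 2576804 is 13 December 2342 in the Gregorian calendar.
In the Ethiopian calendar that day is 1 Tahsas 2335 EC.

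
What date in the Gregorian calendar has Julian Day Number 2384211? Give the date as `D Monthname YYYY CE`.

25 August 1815 CE

Counting from JDN 2299161 = 15 Oct 1582 gives an offset of 85050 days.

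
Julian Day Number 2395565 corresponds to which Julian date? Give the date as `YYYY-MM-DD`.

1846-09-13

JDN 2395565 is 25 September 1846 in the Gregorian calendar.
In the Julian calendar that day is 1846-09-13.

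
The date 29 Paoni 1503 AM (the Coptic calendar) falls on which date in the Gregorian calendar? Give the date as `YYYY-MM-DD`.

Julian Day Number of the source date = 2373933.
Converting JDN 2373933 to the Gregorian calendar gives 4 July 1787 CE.

1787-07-04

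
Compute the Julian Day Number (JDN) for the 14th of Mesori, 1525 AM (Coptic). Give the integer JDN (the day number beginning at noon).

2382014

In the Gregorian calendar the same day is 19 August 1809.
JDN 2400001 is 17 November 1858 CE (Gregorian), MJD 0; the target day is −17987 days from there, so JDN = 2382014.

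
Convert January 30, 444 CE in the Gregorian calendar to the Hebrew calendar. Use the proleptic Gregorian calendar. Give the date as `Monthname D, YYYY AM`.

Julian Day Number of the source date = 1883257.
Converting JDN 1883257 to the Hebrew calendar gives 22 Shevat 4204 AM.

Shevat 22, 4204 AM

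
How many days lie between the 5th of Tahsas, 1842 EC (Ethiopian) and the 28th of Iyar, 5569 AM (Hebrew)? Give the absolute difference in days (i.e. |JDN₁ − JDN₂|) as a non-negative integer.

JDN of the first date = 2396740.
JDN of the second date = 2381917.
|2381917 − 2396740| = 14823.

14823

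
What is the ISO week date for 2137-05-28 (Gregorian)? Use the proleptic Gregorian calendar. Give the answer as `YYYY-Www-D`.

The weekday is Tuesday (ISO weekday 2).
That Tuesday belongs to ISO week 22 of ISO year 2137.

2137-W22-2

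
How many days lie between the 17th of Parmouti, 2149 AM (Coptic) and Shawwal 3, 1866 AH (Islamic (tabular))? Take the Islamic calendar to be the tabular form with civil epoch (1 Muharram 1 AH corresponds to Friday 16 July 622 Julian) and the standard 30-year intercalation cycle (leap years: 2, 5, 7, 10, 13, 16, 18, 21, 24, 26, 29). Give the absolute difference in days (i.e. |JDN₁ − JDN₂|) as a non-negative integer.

211

First date → JDN 2609813; second date → JDN 2609602.
The interval is |2609813 − 2609602| = 211 days.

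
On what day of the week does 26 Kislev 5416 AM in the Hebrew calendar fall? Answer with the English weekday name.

Equivalently 25 December 1655 Gregorian, JDN 2325895.
JDN 2325895 mod 7 = 5, and JDN 0 was a Monday, so this is a Saturday.

Saturday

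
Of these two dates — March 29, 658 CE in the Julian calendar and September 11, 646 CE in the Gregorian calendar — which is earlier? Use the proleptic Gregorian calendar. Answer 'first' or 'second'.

second

First date → JDN 1961480; second date → JDN 1957260.
JDN 1957260 < JDN 1961480, so the second date is earlier.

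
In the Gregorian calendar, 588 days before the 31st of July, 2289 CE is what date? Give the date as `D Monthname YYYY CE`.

The starting date is JDN 2557312; 2557312 − 588 = 2556724.
JDN 2556724 corresponds to 21 December 2287 CE.

21 December 2287 CE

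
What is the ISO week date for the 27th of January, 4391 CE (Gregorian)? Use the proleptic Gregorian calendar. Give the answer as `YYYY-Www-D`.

4391-W04-7

The weekday is Sunday (ISO weekday 7).
That Sunday belongs to ISO week 4 of ISO year 4391.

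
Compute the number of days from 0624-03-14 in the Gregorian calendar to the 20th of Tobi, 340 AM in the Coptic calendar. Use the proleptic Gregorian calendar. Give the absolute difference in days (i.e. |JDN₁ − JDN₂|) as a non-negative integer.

First date → JDN 1949044; second date → JDN 1948989.
The interval is |1949044 − 1948989| = 55 days.

55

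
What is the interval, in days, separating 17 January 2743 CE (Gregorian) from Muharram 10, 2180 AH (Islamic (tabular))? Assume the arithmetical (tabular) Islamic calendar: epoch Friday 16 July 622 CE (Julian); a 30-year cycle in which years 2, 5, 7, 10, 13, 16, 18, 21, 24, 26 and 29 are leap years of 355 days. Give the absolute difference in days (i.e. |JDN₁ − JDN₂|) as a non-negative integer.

JDN of the first date = 2722936.
JDN of the second date = 2720614.
|2720614 − 2722936| = 2322.

2322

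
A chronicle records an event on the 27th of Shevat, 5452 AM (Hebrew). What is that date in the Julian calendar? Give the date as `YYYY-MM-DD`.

Both dates share Julian Day Number 2339095; in the Julian calendar that is 4 February 1692 CE.

1692-02-04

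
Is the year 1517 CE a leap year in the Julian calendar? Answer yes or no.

1517 mod 4 = 1, so it is a common year in the Julian calendar.

no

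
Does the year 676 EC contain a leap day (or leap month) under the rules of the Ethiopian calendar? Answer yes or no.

676 mod 4 = 0; in the Ethiopian calendar a year is leap when year mod 4 = 3, so it is a common year.

no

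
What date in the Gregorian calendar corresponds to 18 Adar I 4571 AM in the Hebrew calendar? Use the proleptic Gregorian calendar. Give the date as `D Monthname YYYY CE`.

19 February 811 CE

Both dates share Julian Day Number 2017321; in the Gregorian calendar that is 19 February 811 CE.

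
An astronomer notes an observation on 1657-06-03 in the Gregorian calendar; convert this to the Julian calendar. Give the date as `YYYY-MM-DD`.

1657-05-24

The Julian–Gregorian offset here is 10 days (Julian trailing).
3 June 1657 Gregorian − 10 days → 24 May 1657 Julian.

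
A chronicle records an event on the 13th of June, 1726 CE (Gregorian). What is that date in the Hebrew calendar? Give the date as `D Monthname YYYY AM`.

14 Sivan 5486 AM

Both dates share Julian Day Number 2351632; in the Hebrew calendar that is 14 Sivan 5486 AM.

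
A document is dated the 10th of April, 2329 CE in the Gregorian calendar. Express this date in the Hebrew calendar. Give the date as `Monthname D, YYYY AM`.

Both dates share Julian Day Number 2571809; in the Hebrew calendar that is 9 Nisan 6089 AM.

Nisan 9, 6089 AM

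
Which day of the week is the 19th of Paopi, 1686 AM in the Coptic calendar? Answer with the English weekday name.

Wednesday

This is JDN 2440524 (29 October 1969 Gregorian).
JDN 2440524 mod 7 = 2, and JDN 0 was a Monday, so this is a Wednesday.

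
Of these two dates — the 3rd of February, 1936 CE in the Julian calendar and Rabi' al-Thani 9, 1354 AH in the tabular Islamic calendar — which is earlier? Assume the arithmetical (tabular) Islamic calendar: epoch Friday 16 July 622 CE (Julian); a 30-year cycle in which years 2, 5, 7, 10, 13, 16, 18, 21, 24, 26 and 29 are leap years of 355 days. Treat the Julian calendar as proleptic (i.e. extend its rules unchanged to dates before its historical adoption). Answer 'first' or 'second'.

second

Converting both to JDN: 2428215 vs 2427995; the smaller is the second.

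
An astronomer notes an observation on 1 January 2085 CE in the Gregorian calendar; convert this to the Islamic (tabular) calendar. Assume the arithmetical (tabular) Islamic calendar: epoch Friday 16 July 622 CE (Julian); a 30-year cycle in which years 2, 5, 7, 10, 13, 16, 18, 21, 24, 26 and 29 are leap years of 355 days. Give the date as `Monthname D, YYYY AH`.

Jumada al-Awwal 4, 1508 AH

Julian Day Number of the source date = 2482592.
Converting JDN 2482592 to the tabular Islamic calendar gives 4 Jumada al-Awwal 1508 AH.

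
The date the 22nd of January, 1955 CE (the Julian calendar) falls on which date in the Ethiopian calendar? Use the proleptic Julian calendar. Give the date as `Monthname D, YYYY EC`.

Tir 27, 1947 EC

Both dates share Julian Day Number 2435143; in the Ethiopian calendar that is 27 Tir 1947 EC.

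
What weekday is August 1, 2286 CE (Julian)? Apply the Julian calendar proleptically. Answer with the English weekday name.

Monday

Equivalently 16 August 2286 Gregorian, JDN 2556232.
Since JDN mod 7 = 0 (0 = Monday), the day is Monday.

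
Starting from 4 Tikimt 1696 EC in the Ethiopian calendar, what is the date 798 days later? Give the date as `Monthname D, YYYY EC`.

Tahsas 12, 1698 EC

JDN of 4 Tikimt 1696 EC = 2343353.
2343353 + 798 = 2344151.
JDN 2344151 in the Ethiopian calendar is Tahsas 12, 1698 EC.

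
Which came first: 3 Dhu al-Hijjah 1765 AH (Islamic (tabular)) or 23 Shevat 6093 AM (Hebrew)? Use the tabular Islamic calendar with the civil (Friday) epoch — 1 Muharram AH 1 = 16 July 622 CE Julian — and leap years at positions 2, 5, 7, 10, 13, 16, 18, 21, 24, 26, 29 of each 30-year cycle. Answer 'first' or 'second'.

First date → JDN 2573870; second date → JDN 2573210.
JDN 2573210 < JDN 2573870, so the second date is earlier.

second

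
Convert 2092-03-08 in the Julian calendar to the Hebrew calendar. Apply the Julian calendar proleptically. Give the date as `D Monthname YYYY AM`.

12 Adar II 5852 AM

Both dates share Julian Day Number 2485228; in the Hebrew calendar that is 12 Adar II 5852 AM.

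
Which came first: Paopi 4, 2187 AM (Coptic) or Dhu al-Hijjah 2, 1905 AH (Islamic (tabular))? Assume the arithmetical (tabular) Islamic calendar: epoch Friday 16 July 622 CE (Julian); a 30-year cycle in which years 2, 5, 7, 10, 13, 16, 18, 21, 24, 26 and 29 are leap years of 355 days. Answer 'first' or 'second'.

The two dates have Julian Day Numbers 2623499 and 2623480 respectively.
Since 2623480 < 2623499, the second date comes first.

second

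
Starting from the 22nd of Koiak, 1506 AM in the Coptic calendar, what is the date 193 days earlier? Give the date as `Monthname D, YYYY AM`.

Counting 193 days back from JDN 2374842 reaches JDN 2374649, which is Paoni 14, 1505 AM.

Paoni 14, 1505 AM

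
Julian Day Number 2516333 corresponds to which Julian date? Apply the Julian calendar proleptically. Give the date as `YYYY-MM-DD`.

The Gregorian equivalent of JDN 2516333 is 20 May 2177.
In the Julian calendar that day is 2177-05-06.

2177-05-06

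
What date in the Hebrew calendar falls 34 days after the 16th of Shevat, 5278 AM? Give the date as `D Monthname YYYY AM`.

20 Adar 5278 AM

JDN of the 16th of Shevat, 5278 AM = 2275535.
2275535 + 34 = 2275569.
JDN 2275569 in the Hebrew calendar is 20 Adar 5278 AM.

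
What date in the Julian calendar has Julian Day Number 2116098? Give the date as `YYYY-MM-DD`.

1081-07-24

The proleptic Gregorian equivalent of JDN 2116098 is 30 July 1081.
In the Julian calendar that day is 1081-07-24.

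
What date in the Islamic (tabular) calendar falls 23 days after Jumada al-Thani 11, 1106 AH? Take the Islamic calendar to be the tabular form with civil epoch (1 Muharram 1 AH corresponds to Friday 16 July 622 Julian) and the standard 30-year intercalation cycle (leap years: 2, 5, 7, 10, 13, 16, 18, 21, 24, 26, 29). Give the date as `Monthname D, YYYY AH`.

Counting 23 days forward from JDN 2340173 reaches JDN 2340196, which is Rajab 5, 1106 AH.

Rajab 5, 1106 AH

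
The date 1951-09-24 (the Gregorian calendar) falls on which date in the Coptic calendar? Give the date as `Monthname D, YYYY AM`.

Thout 13, 1668 AM

Both dates share Julian Day Number 2433914; in the Coptic calendar that is 13 Thout 1668 AM.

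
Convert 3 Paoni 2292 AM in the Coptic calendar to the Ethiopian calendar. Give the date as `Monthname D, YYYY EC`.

The source date corresponds to 14 June 2576 in the Gregorian calendar (JDN 2662090).
That day falls on 3 Sene 2568 EC in the Ethiopian calendar.

Sene 3, 2568 EC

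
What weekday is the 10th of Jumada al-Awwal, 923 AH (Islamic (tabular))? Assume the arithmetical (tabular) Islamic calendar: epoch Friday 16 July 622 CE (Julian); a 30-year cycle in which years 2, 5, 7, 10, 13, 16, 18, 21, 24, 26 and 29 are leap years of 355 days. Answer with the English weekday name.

Equivalently 10 June 1517 Gregorian, JDN 2275293.
JDN 2275293 mod 7 = 6, and JDN 0 was a Monday, so this is a Sunday.

Sunday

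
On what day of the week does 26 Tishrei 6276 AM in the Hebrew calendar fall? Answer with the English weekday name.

In the Gregorian calendar this is 5 October 2515 (JDN 2639922).
Since JDN mod 7 = 5 (0 = Monday), the day is Saturday.

Saturday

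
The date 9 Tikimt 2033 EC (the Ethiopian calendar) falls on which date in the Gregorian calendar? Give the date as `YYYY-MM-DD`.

Both dates share Julian Day Number 2466447; in the Gregorian calendar that is 19 October 2040 CE.

2040-10-19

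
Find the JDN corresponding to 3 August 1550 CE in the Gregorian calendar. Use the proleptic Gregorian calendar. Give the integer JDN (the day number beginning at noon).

2287400

JDN 2400001 is 17 November 1858 CE (Gregorian), MJD 0; the target day is −112601 days from there, so JDN = 2287400.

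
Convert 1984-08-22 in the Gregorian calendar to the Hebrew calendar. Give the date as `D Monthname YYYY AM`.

Both dates share Julian Day Number 2445935; in the Hebrew calendar that is 24 Av 5744 AM.

24 Av 5744 AM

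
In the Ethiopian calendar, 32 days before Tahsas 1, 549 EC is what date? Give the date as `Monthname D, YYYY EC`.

Tikimt 29, 549 EC

The starting date is JDN 1924468; 1924468 − 32 = 1924436.
JDN 1924436 corresponds to Tikimt 29, 549 EC.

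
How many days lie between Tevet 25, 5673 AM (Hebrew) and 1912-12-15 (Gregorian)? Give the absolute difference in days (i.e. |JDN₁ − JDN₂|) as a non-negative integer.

JDN of the first date = 2419772.
JDN of the second date = 2419752.
|2419752 − 2419772| = 20.

20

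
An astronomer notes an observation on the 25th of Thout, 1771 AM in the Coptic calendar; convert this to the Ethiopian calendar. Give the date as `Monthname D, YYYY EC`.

Meskerem 25, 2047 EC

The source date corresponds to 5 October 2054 in the Gregorian calendar (JDN 2471546).
That day falls on 25 Meskerem 2047 EC in the Ethiopian calendar.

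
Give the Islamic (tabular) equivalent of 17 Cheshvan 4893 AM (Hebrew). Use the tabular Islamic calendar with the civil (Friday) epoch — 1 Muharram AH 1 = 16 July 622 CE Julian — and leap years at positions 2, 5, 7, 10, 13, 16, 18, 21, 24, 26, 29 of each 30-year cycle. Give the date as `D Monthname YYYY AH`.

16 Dhu al-Hijjah 526 AH

Julian Day Number of the source date = 2134822.
Converting JDN 2134822 to the tabular Islamic calendar gives 16 Dhu al-Hijjah 526 AH.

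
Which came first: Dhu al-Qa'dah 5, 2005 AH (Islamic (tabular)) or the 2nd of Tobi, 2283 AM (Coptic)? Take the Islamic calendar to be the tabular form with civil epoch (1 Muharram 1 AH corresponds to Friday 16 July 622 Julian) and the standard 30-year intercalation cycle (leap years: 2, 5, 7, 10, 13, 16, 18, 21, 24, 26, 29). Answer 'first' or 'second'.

second

Converting both to JDN: 2658890 vs 2658651; the smaller is the second.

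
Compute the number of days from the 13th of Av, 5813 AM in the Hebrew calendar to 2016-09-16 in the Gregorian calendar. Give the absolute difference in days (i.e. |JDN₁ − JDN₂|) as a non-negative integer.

First date → JDN 2471112; second date → JDN 2457648.
The interval is |2471112 − 2457648| = 13464 days.

13464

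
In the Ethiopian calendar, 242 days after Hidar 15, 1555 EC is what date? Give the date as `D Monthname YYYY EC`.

The starting date is JDN 2291893; 2291893 + 242 = 2292135.
JDN 2292135 corresponds to 17 Hamle 1555 EC.

17 Hamle 1555 EC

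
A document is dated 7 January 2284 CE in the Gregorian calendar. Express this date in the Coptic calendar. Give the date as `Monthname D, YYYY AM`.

Julian Day Number of the source date = 2555280.
Converting JDN 2555280 to the Coptic calendar gives 26 Koiak 2000 AM.

Koiak 26, 2000 AM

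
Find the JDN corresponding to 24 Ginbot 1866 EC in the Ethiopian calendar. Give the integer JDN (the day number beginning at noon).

2405675

In the Gregorian calendar the same day is 31 May 1874.
JDN 2400001 is 17 November 1858 CE (Gregorian), MJD 0; the target day is +5674 days from there, so JDN = 2405675.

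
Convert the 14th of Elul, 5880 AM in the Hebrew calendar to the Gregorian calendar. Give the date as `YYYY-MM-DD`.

Both dates share Julian Day Number 2495624; in the Gregorian calendar that is 7 September 2120 CE.

2120-09-07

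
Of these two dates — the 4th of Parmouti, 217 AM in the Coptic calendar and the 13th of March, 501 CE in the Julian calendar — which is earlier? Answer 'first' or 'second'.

second

Converting both to JDN: 1904137 vs 1904120; the smaller is the second.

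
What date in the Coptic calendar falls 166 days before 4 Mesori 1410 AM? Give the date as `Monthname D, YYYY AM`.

The starting date is JDN 2340000; 2340000 − 166 = 2339834.
JDN 2339834 corresponds to Meshir 18, 1410 AM.

Meshir 18, 1410 AM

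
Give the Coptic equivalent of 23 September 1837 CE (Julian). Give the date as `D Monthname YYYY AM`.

The source date corresponds to 5 October 1837 in the Gregorian calendar (JDN 2392288).
That day falls on 26 Thout 1554 AM in the Coptic calendar.

26 Thout 1554 AM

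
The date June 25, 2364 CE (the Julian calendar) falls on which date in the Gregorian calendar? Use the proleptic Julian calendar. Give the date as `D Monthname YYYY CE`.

For dates in this range the Gregorian date is 16 days ahead of the Julian.
25 June 2364 Julian + 16 days → 11 July 2364 Gregorian.

11 July 2364 CE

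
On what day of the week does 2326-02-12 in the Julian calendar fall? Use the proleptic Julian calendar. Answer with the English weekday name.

Equivalently 28 February 2326 Gregorian, JDN 2570672.
JDN 2570672 mod 7 = 6, and JDN 0 was a Monday, so this is a Sunday.

Sunday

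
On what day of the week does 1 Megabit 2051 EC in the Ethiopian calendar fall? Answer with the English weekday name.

This is JDN 2473163 (10 March 2059 Gregorian).
JDN 2473163 mod 7 = 0, and JDN 0 was a Monday, so this is a Monday.

Monday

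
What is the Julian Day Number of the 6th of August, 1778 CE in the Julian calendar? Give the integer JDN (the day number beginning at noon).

In the Gregorian calendar the same day is 17 August 1778.
JDN 2299161 is 15 October 1582 CE (Gregorian); the target day is +71529 days from there, so JDN = 2370690.

2370690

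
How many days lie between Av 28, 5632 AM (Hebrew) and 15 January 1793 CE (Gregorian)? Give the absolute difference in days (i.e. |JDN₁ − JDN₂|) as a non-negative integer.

JDN of the first date = 2405038.
JDN of the second date = 2375955.
|2375955 − 2405038| = 29083.

29083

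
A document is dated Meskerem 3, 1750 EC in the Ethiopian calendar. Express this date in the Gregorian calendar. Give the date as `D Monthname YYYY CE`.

11 September 1757 CE

Both dates share Julian Day Number 2363045; in the Gregorian calendar that is 11 September 1757 CE.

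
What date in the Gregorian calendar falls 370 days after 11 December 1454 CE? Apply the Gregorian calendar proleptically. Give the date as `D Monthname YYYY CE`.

JDN of 11 December 1454 CE = 2252467.
2252467 + 370 = 2252837.
JDN 2252837 in the Gregorian calendar is 16 December 1455 CE.

16 December 1455 CE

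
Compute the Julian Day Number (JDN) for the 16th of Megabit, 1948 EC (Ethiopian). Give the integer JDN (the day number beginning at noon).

Equivalently 25 March 1956 (Gregorian).
JDN 2451545 is 1 January 2000 CE (Gregorian); the target day is −15987 days from there, so JDN = 2435558.

2435558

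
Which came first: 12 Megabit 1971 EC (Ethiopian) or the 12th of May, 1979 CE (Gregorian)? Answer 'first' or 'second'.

first

The two dates have Julian Day Numbers 2443954 and 2444006 respectively.
Since 2443954 < 2444006, the first date comes first.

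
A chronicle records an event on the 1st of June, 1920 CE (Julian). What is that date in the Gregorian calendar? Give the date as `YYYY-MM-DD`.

1920-06-14

The Julian–Gregorian offset here is 13 days (Julian trailing).
1 June 1920 Julian + 13 days → 14 June 1920 Gregorian.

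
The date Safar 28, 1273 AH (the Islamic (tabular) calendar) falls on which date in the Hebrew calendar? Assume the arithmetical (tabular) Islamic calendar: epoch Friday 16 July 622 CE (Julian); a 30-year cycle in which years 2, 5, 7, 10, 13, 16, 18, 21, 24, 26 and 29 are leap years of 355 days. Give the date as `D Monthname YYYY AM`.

29 Tishrei 5617 AM

The source date corresponds to 28 October 1856 in the Gregorian calendar (JDN 2399251).
That day falls on 29 Tishrei 5617 AM in the Hebrew calendar.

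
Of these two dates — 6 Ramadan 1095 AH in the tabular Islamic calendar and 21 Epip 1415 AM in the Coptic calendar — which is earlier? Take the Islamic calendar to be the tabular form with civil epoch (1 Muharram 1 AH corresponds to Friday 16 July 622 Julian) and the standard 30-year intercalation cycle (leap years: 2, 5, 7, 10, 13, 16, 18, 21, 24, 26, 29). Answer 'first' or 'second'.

Converting both to JDN: 2336358 vs 2341813; the smaller is the first.

first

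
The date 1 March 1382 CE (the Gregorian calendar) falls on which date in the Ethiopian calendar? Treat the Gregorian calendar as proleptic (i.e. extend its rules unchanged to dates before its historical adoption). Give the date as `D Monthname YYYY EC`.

27 Yekatit 1374 EC

Both dates share Julian Day Number 2225885; in the Ethiopian calendar that is 27 Yekatit 1374 EC.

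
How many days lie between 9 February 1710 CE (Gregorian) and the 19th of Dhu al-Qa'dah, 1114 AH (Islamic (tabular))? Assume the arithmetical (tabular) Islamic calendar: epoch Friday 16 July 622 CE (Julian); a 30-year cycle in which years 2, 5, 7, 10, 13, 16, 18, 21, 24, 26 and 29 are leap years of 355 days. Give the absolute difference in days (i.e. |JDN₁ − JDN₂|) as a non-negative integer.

2501

JDN of the first date = 2345664.
JDN of the second date = 2343163.
|2343163 − 2345664| = 2501.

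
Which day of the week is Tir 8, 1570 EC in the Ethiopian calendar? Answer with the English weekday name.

In the proleptic Gregorian calendar this is 13 January 1578 (JDN 2297425).
Since JDN mod 7 = 4 (0 = Monday), the day is Friday.

Friday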